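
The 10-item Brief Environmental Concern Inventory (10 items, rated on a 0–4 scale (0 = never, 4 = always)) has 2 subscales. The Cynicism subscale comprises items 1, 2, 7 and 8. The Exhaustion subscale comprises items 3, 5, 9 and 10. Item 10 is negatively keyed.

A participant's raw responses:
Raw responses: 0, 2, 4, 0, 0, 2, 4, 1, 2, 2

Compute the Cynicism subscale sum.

7

Cynicism items: 1, 2, 7, 8.
  item 1: 0
  item 2: 2
  item 7: 4
  item 8: 1
Sum = 0 + 2 + 4 + 1 = 7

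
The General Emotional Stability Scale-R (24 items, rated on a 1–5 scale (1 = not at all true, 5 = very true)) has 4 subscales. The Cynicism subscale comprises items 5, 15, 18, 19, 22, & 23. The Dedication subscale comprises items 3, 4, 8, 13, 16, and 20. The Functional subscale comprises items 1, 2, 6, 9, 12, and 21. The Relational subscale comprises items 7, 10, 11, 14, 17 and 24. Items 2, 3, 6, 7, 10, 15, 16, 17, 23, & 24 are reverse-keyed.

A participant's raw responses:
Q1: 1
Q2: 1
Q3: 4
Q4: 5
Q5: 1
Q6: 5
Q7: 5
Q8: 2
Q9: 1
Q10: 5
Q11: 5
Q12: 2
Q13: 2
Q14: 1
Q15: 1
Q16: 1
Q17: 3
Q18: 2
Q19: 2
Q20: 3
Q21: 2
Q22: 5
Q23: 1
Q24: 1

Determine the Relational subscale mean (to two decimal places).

Relational items: 7, 10, 11, 14, 17, 24.
Of these, items 7, 10, 17, & 24 are reverse-keyed; reverse-coded value = 6 − response.
  item 7: 6 − 5 = 1
  item 10: 6 − 5 = 1
  item 11: 5
  item 14: 1
  item 17: 6 − 3 = 3
  item 24: 6 − 1 = 5
Sum = 1 + 1 + 5 + 1 + 3 + 5 = 16
Mean = 16 / 6 = 2.67

2.67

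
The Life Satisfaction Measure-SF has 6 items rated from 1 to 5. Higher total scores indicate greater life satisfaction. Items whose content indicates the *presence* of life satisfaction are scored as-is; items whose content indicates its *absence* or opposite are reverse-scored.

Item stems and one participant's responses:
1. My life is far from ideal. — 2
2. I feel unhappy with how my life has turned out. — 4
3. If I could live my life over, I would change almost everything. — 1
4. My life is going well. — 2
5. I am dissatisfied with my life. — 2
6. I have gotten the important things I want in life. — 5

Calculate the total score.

Items 1, 2, 3, 5 describe the absence/opposite of life satisfaction → reverse-score.
reverse-coded value = 6 − response.
  item 1: 6 − 2 = 4
  item 2: 6 − 4 = 2
  item 3: 6 − 1 = 5
  item 4: 2
  item 5: 6 − 2 = 4
  item 6: 5
Total = 4 + 2 + 5 + 2 + 4 + 5 = 22

22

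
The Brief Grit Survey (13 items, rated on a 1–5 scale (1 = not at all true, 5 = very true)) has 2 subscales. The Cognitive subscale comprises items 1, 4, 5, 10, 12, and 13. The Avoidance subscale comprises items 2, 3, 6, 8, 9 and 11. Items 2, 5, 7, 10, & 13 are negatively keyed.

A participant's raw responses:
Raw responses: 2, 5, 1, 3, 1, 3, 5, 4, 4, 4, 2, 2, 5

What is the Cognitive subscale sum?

Cognitive items: 1, 4, 5, 10, 12, 13.
Of these, items 5, 10, and 13 are negatively keyed; reverse-coded value = 6 − response.
  item 1: 2
  item 4: 3
  item 5: 6 − 1 = 5
  item 10: 6 − 4 = 2
  item 12: 2
  item 13: 6 − 5 = 1
Sum = 2 + 3 + 5 + 2 + 2 + 1 = 15

15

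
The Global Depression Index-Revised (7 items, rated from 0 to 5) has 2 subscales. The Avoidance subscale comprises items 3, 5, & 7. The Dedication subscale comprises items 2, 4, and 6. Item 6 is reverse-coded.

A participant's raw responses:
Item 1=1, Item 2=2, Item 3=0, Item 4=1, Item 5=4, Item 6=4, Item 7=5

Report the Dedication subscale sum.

Dedication items: 2, 4, 6.
Of these, item 6 is reverse-coded; on a 0–5 scale, reversed = 5 − raw.
  item 2: 2
  item 4: 1
  item 6: 5 − 4 = 1
Sum = 2 + 1 + 1 = 4

4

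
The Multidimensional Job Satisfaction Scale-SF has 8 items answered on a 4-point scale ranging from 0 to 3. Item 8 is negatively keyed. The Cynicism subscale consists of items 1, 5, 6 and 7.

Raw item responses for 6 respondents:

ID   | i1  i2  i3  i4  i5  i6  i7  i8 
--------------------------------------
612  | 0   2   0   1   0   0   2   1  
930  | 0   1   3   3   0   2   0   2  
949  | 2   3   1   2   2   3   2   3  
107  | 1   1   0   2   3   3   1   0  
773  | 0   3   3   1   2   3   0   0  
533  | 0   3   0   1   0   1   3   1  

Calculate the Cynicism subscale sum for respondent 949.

9

Respondent 949 raw: 2, 3, 1, 2, 2, 3, 2, 3.
Cynicism items: 1, 5, 6, 7.
Reverse-coded (reverse-coded value = 3 − response):
  item 1: 2
  item 5: 2
  item 6: 3
  item 7: 2
Sum = 2 + 2 + 3 + 2 = 9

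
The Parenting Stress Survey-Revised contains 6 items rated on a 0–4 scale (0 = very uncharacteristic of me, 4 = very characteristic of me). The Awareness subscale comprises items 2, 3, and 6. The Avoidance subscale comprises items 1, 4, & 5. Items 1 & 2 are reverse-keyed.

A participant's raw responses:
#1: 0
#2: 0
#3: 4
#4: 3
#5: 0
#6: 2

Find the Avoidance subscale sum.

Avoidance items: 1, 4, 5.
Of these, item 1 is reverse-keyed; reverse-coded value = 4 − response.
  item 1: 4 − 0 = 4
  item 4: 3
  item 5: 0
Sum = 4 + 3 + 0 = 7

7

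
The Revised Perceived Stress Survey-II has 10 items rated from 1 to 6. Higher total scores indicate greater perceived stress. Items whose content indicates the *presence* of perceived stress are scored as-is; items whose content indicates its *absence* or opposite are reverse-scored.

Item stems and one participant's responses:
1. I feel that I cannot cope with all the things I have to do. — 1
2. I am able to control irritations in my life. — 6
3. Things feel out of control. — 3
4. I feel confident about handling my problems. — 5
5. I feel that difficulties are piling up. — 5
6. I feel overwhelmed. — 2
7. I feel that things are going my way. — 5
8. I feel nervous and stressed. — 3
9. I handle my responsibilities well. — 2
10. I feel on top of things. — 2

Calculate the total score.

Items 2, 4, 7, 9, 10 describe the absence/opposite of perceived stress → reverse-score.
on a 1–6 scale, reversed = 7 − raw.
  item 1: 1
  item 2: 7 − 6 = 1
  item 3: 3
  item 4: 7 − 5 = 2
  item 5: 5
  item 6: 2
  item 7: 7 − 5 = 2
  item 8: 3
  item 9: 7 − 2 = 5
  item 10: 7 − 2 = 5
Total = 1 + 1 + 3 + 2 + 5 + 2 + 2 + 3 + 5 + 5 = 29

29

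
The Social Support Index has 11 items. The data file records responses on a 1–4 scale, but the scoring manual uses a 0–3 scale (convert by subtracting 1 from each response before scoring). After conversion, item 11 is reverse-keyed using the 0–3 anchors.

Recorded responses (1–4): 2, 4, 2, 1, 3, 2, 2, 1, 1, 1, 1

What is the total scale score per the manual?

12

Convert to 0–3: 1, 3, 1, 0, 2, 1, 1, 0, 0, 0, 0
Reverse-coded (reverse-coded value = 3 − response):
  item 11: 3 − 0 = 3
Scored: 1, 3, 1, 0, 2, 1, 1, 0, 0, 0, 3
Total = 12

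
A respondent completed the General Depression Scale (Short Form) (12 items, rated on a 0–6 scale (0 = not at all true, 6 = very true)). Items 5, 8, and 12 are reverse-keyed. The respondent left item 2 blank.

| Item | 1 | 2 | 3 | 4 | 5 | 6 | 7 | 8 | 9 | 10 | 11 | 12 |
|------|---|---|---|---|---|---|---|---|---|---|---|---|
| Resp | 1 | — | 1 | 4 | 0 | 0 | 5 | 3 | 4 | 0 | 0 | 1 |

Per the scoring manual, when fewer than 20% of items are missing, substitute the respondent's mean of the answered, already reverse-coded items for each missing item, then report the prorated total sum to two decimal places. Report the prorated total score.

31.64

Reverse-coded (on a 0–6 scale, reversed = 6 − raw):
  item 5: 6 − 0 = 6
  item 8: 6 − 3 = 3
  item 12: 6 − 1 = 5
Completed scored items (11 of 12): 1, 1, 4, 6, 0, 5, 3, 4, 0, 0, 5; sum = 29.
Person mean = 29 / 11 ≈ 2.6364
Prorated total = (29 / 11) × 12 = 31.64 (to 2 dp)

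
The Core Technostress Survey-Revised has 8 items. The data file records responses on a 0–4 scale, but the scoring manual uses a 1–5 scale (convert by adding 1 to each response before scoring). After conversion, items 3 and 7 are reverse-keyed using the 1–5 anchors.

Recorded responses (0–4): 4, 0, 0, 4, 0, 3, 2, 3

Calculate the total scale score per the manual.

28

Convert to 1–5: 5, 1, 1, 5, 1, 4, 3, 4
Reverse-coded (reverse-coded value = 6 − response):
  item 3: 6 − 1 = 5
  item 7: 6 − 3 = 3
Scored: 5, 1, 5, 5, 1, 4, 3, 4
Total = 28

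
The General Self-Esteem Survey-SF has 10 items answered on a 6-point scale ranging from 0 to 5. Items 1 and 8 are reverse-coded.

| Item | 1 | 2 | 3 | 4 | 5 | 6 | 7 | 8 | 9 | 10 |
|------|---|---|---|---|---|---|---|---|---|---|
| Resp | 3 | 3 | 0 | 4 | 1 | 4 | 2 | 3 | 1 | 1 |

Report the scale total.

20

Raw sum = 22. Reverse-coded items: 1, 8; their raw sum = 6.
Each reversal replaces raw with 5 − raw, changing the total by 5 − 2·raw per item.
Total = 22 + 2·5 − 2·6 = 22 + 10 − 12 = 20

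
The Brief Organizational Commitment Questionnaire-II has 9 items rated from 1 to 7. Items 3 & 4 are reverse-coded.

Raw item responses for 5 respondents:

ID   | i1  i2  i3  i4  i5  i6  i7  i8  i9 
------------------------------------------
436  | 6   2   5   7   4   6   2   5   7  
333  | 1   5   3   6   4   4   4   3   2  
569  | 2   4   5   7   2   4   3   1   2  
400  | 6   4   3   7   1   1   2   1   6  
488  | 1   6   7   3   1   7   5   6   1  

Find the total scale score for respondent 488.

33

Respondent 488 raw: 1, 6, 7, 3, 1, 7, 5, 6, 1.
Reverse-coded (on a 1–7 scale, reversed = 8 − raw):
  item 1: 1
  item 2: 6
  item 3: 8 − 7 = 1
  item 4: 8 − 3 = 5
  item 5: 1
  item 6: 7
  item 7: 5
  item 8: 6
  item 9: 1
Sum = 1 + 6 + 1 + 5 + 1 + 7 + 5 + 6 + 1 = 33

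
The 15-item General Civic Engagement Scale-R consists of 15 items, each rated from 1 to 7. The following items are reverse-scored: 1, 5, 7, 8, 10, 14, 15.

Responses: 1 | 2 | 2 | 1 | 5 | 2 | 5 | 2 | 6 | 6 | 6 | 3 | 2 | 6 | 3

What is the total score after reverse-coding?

52

Apply reverse scoring (reverse-coded value = 8 − response):
  item 1: 8 − 1 = 7
  item 5: 8 − 5 = 3
  item 7: 8 − 5 = 3
  item 8: 8 − 2 = 6
  item 10: 8 − 6 = 2
  item 14: 8 − 6 = 2
  item 15: 8 − 3 = 5
After reverse-coding: 7, 2, 2, 1, 3, 2, 3, 6, 6, 2, 6, 3, 2, 2, 5
Total = 7 + 2 + 2 + 1 + 3 + 2 + 3 + 6 + 6 + 2 + 6 + 3 + 2 + 2 + 5 = 52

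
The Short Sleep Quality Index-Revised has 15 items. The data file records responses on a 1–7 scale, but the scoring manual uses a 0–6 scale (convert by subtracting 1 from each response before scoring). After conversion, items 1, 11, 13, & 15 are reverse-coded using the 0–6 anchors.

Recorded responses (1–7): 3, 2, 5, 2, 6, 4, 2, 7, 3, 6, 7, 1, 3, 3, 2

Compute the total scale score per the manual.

43

Convert to 0–6: 2, 1, 4, 1, 5, 3, 1, 6, 2, 5, 6, 0, 2, 2, 1
Reverse-coded (reversed = (0+6) − raw = 6 − raw):
  item 1: 6 − 2 = 4
  item 11: 6 − 6 = 0
  item 13: 6 − 2 = 4
  item 15: 6 − 1 = 5
Scored: 4, 1, 4, 1, 5, 3, 1, 6, 2, 5, 0, 0, 4, 2, 5
Total = 43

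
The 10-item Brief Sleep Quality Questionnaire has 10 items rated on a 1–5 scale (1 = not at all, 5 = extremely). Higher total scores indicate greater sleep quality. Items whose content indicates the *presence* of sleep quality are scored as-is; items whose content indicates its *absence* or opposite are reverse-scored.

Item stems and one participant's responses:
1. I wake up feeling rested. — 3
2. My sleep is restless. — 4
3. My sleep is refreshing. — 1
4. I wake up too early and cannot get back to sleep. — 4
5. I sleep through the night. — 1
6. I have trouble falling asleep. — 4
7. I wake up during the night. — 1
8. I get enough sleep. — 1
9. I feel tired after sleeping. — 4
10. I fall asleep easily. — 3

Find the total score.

Items 2, 4, 6, 7, 9 describe the absence/opposite of sleep quality → reverse-score.
reverse-coded value = 6 − response.
  item 1: 3
  item 2: 6 − 4 = 2
  item 3: 1
  item 4: 6 − 4 = 2
  item 5: 1
  item 6: 6 − 4 = 2
  item 7: 6 − 1 = 5
  item 8: 1
  item 9: 6 − 4 = 2
  item 10: 3
Total = 3 + 2 + 1 + 2 + 1 + 2 + 5 + 1 + 2 + 3 = 22

22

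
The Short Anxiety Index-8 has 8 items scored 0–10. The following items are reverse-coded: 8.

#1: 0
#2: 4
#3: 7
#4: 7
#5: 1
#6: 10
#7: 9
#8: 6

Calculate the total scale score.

Reversing item 8 with 10 − raw:
Total = 0 + 4 + 7 + 7 + 1 + 10 + 9 + (10−6)
      = 0 + 4 + 7 + 7 + 1 + 10 + 9 + 4 = 42

42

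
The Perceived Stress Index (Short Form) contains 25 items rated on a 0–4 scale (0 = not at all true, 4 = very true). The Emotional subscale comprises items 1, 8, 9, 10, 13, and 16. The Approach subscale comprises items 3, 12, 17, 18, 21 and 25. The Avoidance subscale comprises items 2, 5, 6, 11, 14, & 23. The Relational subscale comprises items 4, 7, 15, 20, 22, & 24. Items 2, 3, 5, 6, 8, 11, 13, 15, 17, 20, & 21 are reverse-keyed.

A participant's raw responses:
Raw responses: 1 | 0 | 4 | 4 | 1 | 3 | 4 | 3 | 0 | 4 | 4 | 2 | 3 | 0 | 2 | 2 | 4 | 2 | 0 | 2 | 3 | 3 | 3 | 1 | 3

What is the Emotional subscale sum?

Emotional items: 1, 8, 9, 10, 13, 16.
Of these, items 8 and 13 are reverse-keyed; reversed = (0+4) − raw = 4 − raw.
  item 1: 1
  item 8: 4 − 3 = 1
  item 9: 0
  item 10: 4
  item 13: 4 − 3 = 1
  item 16: 2
Sum = 1 + 1 + 0 + 4 + 1 + 2 = 9

9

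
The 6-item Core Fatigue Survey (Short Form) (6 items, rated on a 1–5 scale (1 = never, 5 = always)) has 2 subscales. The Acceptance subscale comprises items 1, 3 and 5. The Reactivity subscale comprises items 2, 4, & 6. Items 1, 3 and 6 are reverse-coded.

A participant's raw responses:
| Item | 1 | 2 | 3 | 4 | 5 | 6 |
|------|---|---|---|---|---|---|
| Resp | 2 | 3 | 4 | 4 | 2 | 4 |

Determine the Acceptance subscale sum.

8

Acceptance items: 1, 3, 5.
Of these, items 1 & 3 are reverse-coded; reverse-coded value = 6 − response.
  item 1: 6 − 2 = 4
  item 3: 6 − 4 = 2
  item 5: 2
Sum = 4 + 2 + 2 = 8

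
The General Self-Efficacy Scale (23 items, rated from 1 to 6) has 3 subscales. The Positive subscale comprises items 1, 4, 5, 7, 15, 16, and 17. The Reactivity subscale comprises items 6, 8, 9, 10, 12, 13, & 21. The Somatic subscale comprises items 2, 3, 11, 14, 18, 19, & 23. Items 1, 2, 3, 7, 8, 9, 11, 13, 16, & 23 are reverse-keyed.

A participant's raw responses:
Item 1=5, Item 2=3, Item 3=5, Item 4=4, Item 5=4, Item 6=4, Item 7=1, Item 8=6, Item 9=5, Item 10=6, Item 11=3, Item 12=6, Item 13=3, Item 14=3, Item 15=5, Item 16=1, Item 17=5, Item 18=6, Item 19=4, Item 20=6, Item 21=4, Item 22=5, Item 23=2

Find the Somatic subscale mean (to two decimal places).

4.00

Somatic items: 2, 3, 11, 14, 18, 19, 23.
Of these, items 2, 3, 11, and 23 are reverse-keyed; reverse-coded value = 7 − response.
  item 2: 7 − 3 = 4
  item 3: 7 − 5 = 2
  item 11: 7 − 3 = 4
  item 14: 3
  item 18: 6
  item 19: 4
  item 23: 7 − 2 = 5
Sum = 4 + 2 + 4 + 3 + 6 + 4 + 5 = 28
Mean = 28 / 7 = 4.00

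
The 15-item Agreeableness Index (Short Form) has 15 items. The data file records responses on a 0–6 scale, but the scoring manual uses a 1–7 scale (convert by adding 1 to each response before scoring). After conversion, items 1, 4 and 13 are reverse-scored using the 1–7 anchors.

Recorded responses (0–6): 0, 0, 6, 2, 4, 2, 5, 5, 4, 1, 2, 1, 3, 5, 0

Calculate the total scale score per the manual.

Convert to 1–7: 1, 1, 7, 3, 5, 3, 6, 6, 5, 2, 3, 2, 4, 6, 1
Reverse-coded (on a 1–7 scale, reversed = 8 − raw):
  item 1: 8 − 1 = 7
  item 4: 8 − 3 = 5
  item 13: 8 − 4 = 4
Scored: 7, 1, 7, 5, 5, 3, 6, 6, 5, 2, 3, 2, 4, 6, 1
Total = 63

63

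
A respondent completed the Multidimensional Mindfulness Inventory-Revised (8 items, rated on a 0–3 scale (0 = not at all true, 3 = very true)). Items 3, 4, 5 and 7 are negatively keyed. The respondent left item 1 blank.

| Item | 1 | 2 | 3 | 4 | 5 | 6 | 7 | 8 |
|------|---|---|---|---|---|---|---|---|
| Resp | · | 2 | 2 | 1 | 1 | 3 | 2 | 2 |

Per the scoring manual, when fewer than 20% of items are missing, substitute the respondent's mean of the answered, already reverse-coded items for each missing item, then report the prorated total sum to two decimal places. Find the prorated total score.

Reverse-coded (reverse-coded value = 3 − response):
  item 3: 3 − 2 = 1
  item 4: 3 − 1 = 2
  item 5: 3 − 1 = 2
  item 7: 3 − 2 = 1
Completed scored items (7 of 8): 2, 1, 2, 2, 3, 1, 2; sum = 13.
Person mean = 13 / 7 ≈ 1.8571
Prorated total = (13 / 7) × 8 = 14.86 (to 2 dp)

14.86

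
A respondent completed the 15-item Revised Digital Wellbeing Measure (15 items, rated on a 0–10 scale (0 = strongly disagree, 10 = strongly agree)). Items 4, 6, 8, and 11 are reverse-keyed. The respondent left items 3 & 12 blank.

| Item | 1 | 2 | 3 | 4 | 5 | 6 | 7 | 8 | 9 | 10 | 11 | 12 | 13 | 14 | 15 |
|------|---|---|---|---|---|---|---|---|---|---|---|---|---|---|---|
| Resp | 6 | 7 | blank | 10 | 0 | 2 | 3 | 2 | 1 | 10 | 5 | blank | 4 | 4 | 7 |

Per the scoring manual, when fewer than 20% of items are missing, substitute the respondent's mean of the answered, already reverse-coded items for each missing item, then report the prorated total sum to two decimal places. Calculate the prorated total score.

Reverse-coded (reverse-coded value = 10 − response):
  item 4: 10 − 10 = 0
  item 6: 10 − 2 = 8
  item 8: 10 − 2 = 8
  item 11: 10 − 5 = 5
Completed scored items (13 of 15): 6, 7, 0, 0, 8, 3, 8, 1, 10, 5, 4, 4, 7; sum = 63.
Person mean = 63 / 13 ≈ 4.8462
Prorated total = (63 / 13) × 15 = 72.69 (to 2 dp)

72.69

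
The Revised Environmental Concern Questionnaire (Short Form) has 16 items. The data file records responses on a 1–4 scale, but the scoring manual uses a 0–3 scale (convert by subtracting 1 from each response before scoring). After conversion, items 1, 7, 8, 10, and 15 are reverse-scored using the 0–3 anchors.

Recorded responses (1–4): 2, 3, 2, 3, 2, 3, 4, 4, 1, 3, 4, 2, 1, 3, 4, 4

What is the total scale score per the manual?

Convert to 0–3: 1, 2, 1, 2, 1, 2, 3, 3, 0, 2, 3, 1, 0, 2, 3, 3
Reverse-coded (reversed = (0+3) − raw = 3 − raw):
  item 1: 3 − 1 = 2
  item 7: 3 − 3 = 0
  item 8: 3 − 3 = 0
  item 10: 3 − 2 = 1
  item 15: 3 − 3 = 0
Scored: 2, 2, 1, 2, 1, 2, 0, 0, 0, 1, 3, 1, 0, 2, 0, 3
Total = 20

20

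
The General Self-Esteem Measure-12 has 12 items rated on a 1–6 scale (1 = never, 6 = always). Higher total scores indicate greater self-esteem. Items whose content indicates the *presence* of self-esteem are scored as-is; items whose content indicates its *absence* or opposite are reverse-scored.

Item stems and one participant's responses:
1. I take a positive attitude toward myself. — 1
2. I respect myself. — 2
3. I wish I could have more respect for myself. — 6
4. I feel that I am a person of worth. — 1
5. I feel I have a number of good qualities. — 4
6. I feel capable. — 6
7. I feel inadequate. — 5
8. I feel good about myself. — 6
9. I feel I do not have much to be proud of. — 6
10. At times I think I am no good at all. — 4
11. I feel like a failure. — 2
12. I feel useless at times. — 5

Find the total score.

Items 3, 7, 9, 10, 11, 12 describe the absence/opposite of self-esteem → reverse-score.
reverse-coded value = 7 − response.
  item 1: 1
  item 2: 2
  item 3: 7 − 6 = 1
  item 4: 1
  item 5: 4
  item 6: 6
  item 7: 7 − 5 = 2
  item 8: 6
  item 9: 7 − 6 = 1
  item 10: 7 − 4 = 3
  item 11: 7 − 2 = 5
  item 12: 7 − 5 = 2
Total = 1 + 2 + 1 + 1 + 4 + 6 + 2 + 6 + 1 + 3 + 5 + 2 = 34

34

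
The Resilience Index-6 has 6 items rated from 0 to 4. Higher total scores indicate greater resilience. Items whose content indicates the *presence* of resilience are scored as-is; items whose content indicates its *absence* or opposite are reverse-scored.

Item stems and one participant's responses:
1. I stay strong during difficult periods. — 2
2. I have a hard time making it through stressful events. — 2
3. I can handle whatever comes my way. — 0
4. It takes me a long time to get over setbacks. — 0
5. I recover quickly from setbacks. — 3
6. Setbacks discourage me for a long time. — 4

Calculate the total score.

11

Items 2, 4, 6 describe the absence/opposite of resilience → reverse-score.
reverse-coded value = 4 − response.
  item 1: 2
  item 2: 4 − 2 = 2
  item 3: 0
  item 4: 4 − 0 = 4
  item 5: 3
  item 6: 4 − 4 = 0
Total = 2 + 2 + 0 + 4 + 3 + 0 = 11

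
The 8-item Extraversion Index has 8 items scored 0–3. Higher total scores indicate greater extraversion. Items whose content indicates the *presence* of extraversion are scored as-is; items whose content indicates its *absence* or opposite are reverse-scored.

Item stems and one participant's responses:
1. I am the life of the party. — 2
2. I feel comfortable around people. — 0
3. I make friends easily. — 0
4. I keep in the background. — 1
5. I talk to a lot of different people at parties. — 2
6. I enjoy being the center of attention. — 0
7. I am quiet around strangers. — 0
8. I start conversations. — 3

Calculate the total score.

Items 4, 7 describe the absence/opposite of extraversion → reverse-score.
on a 0–3 scale, reversed = 3 − raw.
  item 1: 2
  item 2: 0
  item 3: 0
  item 4: 3 − 1 = 2
  item 5: 2
  item 6: 0
  item 7: 3 − 0 = 3
  item 8: 3
Total = 2 + 0 + 0 + 2 + 2 + 0 + 3 + 3 = 12

12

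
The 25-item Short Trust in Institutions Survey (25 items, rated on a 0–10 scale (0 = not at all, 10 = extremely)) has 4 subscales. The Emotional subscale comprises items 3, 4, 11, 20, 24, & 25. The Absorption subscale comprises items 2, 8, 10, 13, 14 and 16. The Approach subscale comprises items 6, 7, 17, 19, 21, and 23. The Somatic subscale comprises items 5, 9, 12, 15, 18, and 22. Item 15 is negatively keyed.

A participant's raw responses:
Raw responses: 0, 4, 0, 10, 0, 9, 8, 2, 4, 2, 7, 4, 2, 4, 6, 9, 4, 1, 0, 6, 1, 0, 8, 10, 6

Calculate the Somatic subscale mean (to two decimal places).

Somatic items: 5, 9, 12, 15, 18, 22.
Of these, item 15 is negatively keyed; on a 0–10 scale, reversed = 10 − raw.
  item 5: 0
  item 9: 4
  item 12: 4
  item 15: 10 − 6 = 4
  item 18: 1
  item 22: 0
Sum = 0 + 4 + 4 + 4 + 1 + 0 = 13
Mean = 13 / 6 = 2.17

2.17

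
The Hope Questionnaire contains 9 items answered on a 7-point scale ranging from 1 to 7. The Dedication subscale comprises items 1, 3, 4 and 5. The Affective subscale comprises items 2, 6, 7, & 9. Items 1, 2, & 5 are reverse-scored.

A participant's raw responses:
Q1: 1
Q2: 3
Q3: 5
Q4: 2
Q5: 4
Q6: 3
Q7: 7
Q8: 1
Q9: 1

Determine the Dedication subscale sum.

Dedication items: 1, 3, 4, 5.
Of these, items 1 and 5 are reverse-scored; reverse-coded value = 8 − response.
  item 1: 8 − 1 = 7
  item 3: 5
  item 4: 2
  item 5: 8 − 4 = 4
Sum = 7 + 5 + 2 + 4 = 18

18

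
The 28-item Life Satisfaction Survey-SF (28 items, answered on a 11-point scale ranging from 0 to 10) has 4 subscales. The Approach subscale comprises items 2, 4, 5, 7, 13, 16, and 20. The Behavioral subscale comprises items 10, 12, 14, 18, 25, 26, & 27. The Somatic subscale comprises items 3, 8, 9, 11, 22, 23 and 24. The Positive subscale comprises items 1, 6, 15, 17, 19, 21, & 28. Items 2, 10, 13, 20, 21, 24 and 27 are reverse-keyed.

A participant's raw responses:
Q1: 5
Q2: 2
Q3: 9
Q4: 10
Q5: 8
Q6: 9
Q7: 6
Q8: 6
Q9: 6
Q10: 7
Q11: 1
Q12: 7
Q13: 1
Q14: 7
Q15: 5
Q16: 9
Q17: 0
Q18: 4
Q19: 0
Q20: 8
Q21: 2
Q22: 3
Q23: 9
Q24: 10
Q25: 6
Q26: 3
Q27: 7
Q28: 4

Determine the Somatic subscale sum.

Somatic items: 3, 8, 9, 11, 22, 23, 24.
Of these, item 24 is reverse-keyed; on a 0–10 scale, reversed = 10 − raw.
  item 3: 9
  item 8: 6
  item 9: 6
  item 11: 1
  item 22: 3
  item 23: 9
  item 24: 10 − 10 = 0
Sum = 9 + 6 + 6 + 1 + 3 + 9 + 0 = 34

34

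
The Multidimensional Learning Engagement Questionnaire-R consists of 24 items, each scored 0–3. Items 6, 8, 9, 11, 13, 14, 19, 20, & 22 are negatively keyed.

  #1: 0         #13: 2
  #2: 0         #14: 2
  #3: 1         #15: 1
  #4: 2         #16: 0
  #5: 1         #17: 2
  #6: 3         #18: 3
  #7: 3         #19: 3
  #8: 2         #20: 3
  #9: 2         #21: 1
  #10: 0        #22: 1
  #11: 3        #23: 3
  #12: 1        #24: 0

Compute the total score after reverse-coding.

Apply reverse scoring (on a 0–3 scale, reversed = 3 − raw):
  item 6: 3 − 3 = 0
  item 8: 3 − 2 = 1
  item 9: 3 − 2 = 1
  item 11: 3 − 3 = 0
  item 13: 3 − 2 = 1
  item 14: 3 − 2 = 1
  item 19: 3 − 3 = 0
  item 20: 3 − 3 = 0
  item 22: 3 − 1 = 2
Scored responses: 0, 0, 1, 2, 1, 0, 3, 1, 1, 0, 0, 1, 1, 1, 1, 0, 2, 3, 0, 0, 1, 2, 3, 0
Total = 0 + 0 + 1 + 2 + 1 + 0 + 3 + 1 + 1 + 0 + 0 + 1 + 1 + 1 + 1 + 0 + 2 + 3 + 0 + 0 + 1 + 2 + 3 + 0 = 24

24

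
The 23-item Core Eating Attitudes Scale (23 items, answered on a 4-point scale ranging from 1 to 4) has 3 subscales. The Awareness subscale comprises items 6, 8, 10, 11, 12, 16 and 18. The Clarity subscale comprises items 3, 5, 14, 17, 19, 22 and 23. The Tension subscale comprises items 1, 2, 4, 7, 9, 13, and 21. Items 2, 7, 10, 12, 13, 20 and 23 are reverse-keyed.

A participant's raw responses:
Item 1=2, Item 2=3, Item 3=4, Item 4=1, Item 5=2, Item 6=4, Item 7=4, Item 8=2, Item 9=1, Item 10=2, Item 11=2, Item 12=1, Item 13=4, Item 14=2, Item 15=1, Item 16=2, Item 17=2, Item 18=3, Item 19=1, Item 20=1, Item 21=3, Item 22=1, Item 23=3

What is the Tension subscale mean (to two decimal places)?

1.57

Tension items: 1, 2, 4, 7, 9, 13, 21.
Of these, items 2, 7 and 13 are reverse-keyed; reverse-coded value = 5 − response.
  item 1: 2
  item 2: 5 − 3 = 2
  item 4: 1
  item 7: 5 − 4 = 1
  item 9: 1
  item 13: 5 − 4 = 1
  item 21: 3
Sum = 2 + 2 + 1 + 1 + 1 + 1 + 3 = 11
Mean = 11 / 7 = 1.57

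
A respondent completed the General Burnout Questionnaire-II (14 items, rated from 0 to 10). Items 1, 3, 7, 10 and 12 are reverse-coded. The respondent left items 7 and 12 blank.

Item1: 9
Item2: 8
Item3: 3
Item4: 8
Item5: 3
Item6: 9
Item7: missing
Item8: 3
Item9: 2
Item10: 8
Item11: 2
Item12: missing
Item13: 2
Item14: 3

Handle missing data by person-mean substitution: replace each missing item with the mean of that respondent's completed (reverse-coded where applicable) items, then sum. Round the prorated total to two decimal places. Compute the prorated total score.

Reverse-coded (reverse-coded value = 10 − response):
  item 1: 10 − 9 = 1
  item 3: 10 − 3 = 7
  item 10: 10 − 8 = 2
Completed scored items (12 of 14): 1, 8, 7, 8, 3, 9, 3, 2, 2, 2, 2, 3; sum = 50.
Person mean = 50 / 12 ≈ 4.1667
Prorated total = (50 / 12) × 14 = 58.33 (to 2 dp)

58.33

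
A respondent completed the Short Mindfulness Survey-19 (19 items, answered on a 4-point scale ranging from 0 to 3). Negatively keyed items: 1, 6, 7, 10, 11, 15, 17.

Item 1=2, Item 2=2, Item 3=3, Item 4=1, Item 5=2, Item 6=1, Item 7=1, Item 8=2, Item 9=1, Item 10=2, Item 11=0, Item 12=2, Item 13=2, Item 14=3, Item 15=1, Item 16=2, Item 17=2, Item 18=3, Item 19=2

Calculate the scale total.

Apply reverse scoring (reverse-coded value = 3 − response):
  item 1: 3 − 2 = 1
  item 6: 3 − 1 = 2
  item 7: 3 − 1 = 2
  item 10: 3 − 2 = 1
  item 11: 3 − 0 = 3
  item 15: 3 − 1 = 2
  item 17: 3 − 2 = 1
Scored items: 1, 2, 3, 1, 2, 2, 2, 2, 1, 1, 3, 2, 2, 3, 2, 2, 1, 3, 2
Total = 1 + 2 + 3 + 1 + 2 + 2 + 2 + 2 + 1 + 1 + 3 + 2 + 2 + 3 + 2 + 2 + 1 + 3 + 2 = 37

37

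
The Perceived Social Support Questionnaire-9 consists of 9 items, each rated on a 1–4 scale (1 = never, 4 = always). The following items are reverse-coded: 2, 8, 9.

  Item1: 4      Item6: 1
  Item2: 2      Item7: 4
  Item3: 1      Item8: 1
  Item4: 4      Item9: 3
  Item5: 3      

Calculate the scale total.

Raw sum = 23. Reverse-coded items: 2, 8, 9; their raw sum = 6.
Each reversal replaces raw with 5 − raw, changing the total by 5 − 2·raw per item.
Total = 23 + 3·5 − 2·6 = 23 + 15 − 12 = 26

26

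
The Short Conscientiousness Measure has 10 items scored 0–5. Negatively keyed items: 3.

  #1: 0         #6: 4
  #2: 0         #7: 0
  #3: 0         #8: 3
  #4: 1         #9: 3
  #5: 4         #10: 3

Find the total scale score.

Apply reverse scoring (on a 0–5 scale, reversed = 5 − raw):
  item 3: 5 − 0 = 5
Scored responses: 0, 0, 5, 1, 4, 4, 0, 3, 3, 3
Total = 0 + 0 + 5 + 1 + 4 + 4 + 0 + 3 + 3 + 3 = 23

23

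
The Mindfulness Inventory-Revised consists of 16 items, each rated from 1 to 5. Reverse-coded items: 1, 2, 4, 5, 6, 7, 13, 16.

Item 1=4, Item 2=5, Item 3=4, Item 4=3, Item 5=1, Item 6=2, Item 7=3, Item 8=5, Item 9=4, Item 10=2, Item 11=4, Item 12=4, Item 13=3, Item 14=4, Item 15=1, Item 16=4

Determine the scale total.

51

Reversing items 1, 2, 4, 5, 6, 7, 13 and 16 with 6 − raw:
Total = (6−4) + (6−5) + 4 + (6−3) + (6−1) + (6−2) + (6−3) + 5 + 4 + 2 + 4 + 4 + (6−3) + 4 + 1 + (6−4)
      = 2 + 1 + 4 + 3 + 5 + 4 + 3 + 5 + 4 + 2 + 4 + 4 + 3 + 4 + 1 + 2 = 51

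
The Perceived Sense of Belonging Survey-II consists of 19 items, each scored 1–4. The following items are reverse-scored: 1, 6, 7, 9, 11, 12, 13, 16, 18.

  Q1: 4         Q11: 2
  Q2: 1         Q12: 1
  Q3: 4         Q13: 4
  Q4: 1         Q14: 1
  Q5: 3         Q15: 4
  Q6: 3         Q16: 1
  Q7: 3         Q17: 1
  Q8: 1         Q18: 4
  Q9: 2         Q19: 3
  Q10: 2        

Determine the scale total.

42

Raw sum = 45. Reverse-scored items: 1, 6, 7, 9, 11, 12, 13, 16, 18; their raw sum = 24.
Each reversal replaces raw with 5 − raw, changing the total by 5 − 2·raw per item.
Total = 45 + 9·5 − 2·24 = 45 + 45 − 48 = 42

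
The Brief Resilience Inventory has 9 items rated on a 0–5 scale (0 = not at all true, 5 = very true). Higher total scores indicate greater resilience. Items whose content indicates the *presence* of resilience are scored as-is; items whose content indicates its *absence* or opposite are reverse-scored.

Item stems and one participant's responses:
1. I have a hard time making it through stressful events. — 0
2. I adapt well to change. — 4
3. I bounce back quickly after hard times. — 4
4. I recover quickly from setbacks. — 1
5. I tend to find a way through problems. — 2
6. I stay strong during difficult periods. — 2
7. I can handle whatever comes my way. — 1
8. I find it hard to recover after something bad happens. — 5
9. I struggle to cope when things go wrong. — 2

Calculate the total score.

Items 1, 8, 9 describe the absence/opposite of resilience → reverse-score.
reverse-coded value = 5 − response.
  item 1: 5 − 0 = 5
  item 2: 4
  item 3: 4
  item 4: 1
  item 5: 2
  item 6: 2
  item 7: 1
  item 8: 5 − 5 = 0
  item 9: 5 − 2 = 3
Total = 5 + 4 + 4 + 1 + 2 + 2 + 1 + 0 + 3 = 22

22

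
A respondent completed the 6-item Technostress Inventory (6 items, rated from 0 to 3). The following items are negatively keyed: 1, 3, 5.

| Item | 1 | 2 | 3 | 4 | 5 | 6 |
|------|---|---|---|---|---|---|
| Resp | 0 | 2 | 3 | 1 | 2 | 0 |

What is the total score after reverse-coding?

7

Apply reverse scoring (reverse-coded value = 3 − response):
  item 1: 3 − 0 = 3
  item 3: 3 − 3 = 0
  item 5: 3 − 2 = 1
Scored items: 3, 2, 0, 1, 1, 0
Total = 3 + 2 + 0 + 1 + 1 + 0 = 7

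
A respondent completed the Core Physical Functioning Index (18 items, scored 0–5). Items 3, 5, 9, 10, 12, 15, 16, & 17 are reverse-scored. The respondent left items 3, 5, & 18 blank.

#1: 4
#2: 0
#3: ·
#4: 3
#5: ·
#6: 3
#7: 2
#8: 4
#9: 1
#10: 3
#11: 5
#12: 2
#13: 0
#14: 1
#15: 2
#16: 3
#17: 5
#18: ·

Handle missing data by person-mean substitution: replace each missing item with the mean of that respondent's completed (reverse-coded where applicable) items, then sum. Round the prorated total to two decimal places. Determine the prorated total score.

Reverse-coded (reversed = (0+5) − raw = 5 − raw):
  item 9: 5 − 1 = 4
  item 10: 5 − 3 = 2
  item 12: 5 − 2 = 3
  item 15: 5 − 2 = 3
  item 16: 5 − 3 = 2
  item 17: 5 − 5 = 0
Completed scored items (15 of 18): 4, 0, 3, 3, 2, 4, 4, 2, 5, 3, 0, 1, 3, 2, 0; sum = 36.
Person mean = 36 / 15 ≈ 2.4000
Prorated total = (36 / 15) × 18 = 43.20 (to 2 dp)

43.20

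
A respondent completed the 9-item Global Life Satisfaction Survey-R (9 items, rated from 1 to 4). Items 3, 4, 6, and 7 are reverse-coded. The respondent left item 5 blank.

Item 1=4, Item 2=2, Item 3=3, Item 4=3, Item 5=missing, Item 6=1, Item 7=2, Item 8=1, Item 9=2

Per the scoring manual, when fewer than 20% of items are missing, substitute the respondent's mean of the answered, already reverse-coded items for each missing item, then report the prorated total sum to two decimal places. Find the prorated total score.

22.50

Reverse-coded (on a 1–4 scale, reversed = 5 − raw):
  item 3: 5 − 3 = 2
  item 4: 5 − 3 = 2
  item 6: 5 − 1 = 4
  item 7: 5 − 2 = 3
Completed scored items (8 of 9): 4, 2, 2, 2, 4, 3, 1, 2; sum = 20.
Person mean = 20 / 8 ≈ 2.5000
Prorated total = (20 / 8) × 9 = 22.50 (to 2 dp)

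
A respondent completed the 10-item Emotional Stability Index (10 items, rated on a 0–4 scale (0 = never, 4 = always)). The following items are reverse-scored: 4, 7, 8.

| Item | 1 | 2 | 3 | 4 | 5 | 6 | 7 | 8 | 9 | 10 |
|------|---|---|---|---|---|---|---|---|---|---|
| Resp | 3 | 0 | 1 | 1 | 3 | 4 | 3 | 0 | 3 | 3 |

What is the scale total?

Raw sum = 21. Reverse-scored items: 4, 7, 8; their raw sum = 4.
Each reversal replaces raw with 4 − raw, changing the total by 4 − 2·raw per item.
Total = 21 + 3·4 − 2·4 = 21 + 12 − 8 = 25

25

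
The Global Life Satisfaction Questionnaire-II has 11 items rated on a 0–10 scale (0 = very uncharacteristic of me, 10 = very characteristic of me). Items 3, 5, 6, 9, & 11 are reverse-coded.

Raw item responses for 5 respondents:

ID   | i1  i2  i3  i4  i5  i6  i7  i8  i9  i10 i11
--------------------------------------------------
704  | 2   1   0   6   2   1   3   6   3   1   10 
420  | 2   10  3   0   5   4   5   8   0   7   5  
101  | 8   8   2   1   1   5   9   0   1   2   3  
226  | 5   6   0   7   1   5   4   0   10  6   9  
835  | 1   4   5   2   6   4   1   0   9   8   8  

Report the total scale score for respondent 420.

65

Respondent 420 raw: 2, 10, 3, 0, 5, 4, 5, 8, 0, 7, 5.
Reverse-coded (on a 0–10 scale, reversed = 10 − raw):
  item 1: 2
  item 2: 10
  item 3: 10 − 3 = 7
  item 4: 0
  item 5: 10 − 5 = 5
  item 6: 10 − 4 = 6
  item 7: 5
  item 8: 8
  item 9: 10 − 0 = 10
  item 10: 7
  item 11: 10 − 5 = 5
Sum = 2 + 10 + 7 + 0 + 5 + 6 + 5 + 8 + 10 + 7 + 5 = 65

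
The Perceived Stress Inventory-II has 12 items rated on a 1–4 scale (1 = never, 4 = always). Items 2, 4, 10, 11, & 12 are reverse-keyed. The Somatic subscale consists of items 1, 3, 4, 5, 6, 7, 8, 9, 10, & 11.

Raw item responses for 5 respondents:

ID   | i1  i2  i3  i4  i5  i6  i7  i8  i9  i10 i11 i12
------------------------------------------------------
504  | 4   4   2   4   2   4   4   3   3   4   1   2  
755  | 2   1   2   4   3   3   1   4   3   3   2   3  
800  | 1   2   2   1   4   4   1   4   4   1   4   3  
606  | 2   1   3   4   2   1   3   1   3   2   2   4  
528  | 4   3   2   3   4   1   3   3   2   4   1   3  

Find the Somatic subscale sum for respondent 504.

28

Respondent 504 raw: 4, 4, 2, 4, 2, 4, 4, 3, 3, 4, 1, 2.
Somatic items: 1, 3, 4, 5, 6, 7, 8, 9, 10, 11.
Reverse-coded (on a 1–4 scale, reversed = 5 − raw):
  item 1: 4
  item 3: 2
  item 4: 5 − 4 = 1
  item 5: 2
  item 6: 4
  item 7: 4
  item 8: 3
  item 9: 3
  item 10: 5 − 4 = 1
  item 11: 5 − 1 = 4
Sum = 4 + 2 + 1 + 2 + 4 + 4 + 3 + 3 + 1 + 4 = 28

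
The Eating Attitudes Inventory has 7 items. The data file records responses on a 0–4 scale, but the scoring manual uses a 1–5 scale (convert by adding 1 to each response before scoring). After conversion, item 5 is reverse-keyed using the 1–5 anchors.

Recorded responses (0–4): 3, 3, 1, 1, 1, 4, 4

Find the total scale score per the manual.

26

Convert to 1–5: 4, 4, 2, 2, 2, 5, 5
Reverse-coded (reverse-coded value = 6 − response):
  item 5: 6 − 2 = 4
Scored: 4, 4, 2, 2, 4, 5, 5
Total = 26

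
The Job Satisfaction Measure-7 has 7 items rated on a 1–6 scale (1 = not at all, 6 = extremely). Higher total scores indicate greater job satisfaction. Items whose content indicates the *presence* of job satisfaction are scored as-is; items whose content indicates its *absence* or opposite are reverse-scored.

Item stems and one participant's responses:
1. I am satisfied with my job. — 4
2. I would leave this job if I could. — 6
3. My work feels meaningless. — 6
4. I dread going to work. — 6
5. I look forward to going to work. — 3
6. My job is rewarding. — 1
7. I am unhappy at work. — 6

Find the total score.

Items 2, 3, 4, 7 describe the absence/opposite of job satisfaction → reverse-score.
on a 1–6 scale, reversed = 7 − raw.
  item 1: 4
  item 2: 7 − 6 = 1
  item 3: 7 − 6 = 1
  item 4: 7 − 6 = 1
  item 5: 3
  item 6: 1
  item 7: 7 − 6 = 1
Total = 4 + 1 + 1 + 1 + 3 + 1 + 1 = 12

12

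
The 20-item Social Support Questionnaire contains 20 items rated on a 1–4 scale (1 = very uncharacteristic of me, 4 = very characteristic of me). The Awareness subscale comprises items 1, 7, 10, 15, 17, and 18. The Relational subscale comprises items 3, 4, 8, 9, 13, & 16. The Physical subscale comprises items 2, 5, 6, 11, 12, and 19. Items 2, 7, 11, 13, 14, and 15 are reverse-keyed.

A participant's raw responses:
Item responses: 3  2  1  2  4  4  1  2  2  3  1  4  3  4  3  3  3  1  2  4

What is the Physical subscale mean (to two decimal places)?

Physical items: 2, 5, 6, 11, 12, 19.
Of these, items 2 & 11 are reverse-keyed; reversed = (1+4) − raw = 5 − raw.
  item 2: 5 − 2 = 3
  item 5: 4
  item 6: 4
  item 11: 5 − 1 = 4
  item 12: 4
  item 19: 2
Sum = 3 + 4 + 4 + 4 + 4 + 2 = 21
Mean = 21 / 6 = 3.50

3.50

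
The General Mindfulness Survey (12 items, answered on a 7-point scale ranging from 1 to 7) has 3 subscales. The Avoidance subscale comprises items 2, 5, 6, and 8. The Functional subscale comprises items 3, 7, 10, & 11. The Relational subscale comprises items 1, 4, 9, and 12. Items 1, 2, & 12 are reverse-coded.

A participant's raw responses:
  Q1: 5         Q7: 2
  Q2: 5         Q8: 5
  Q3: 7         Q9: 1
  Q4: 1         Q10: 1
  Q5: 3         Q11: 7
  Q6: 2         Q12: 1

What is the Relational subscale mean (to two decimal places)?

3.00

Relational items: 1, 4, 9, 12.
Of these, items 1 & 12 are reverse-coded; on a 1–7 scale, reversed = 8 − raw.
  item 1: 8 − 5 = 3
  item 4: 1
  item 9: 1
  item 12: 8 − 1 = 7
Sum = 3 + 1 + 1 + 7 = 12
Mean = 12 / 4 = 3.00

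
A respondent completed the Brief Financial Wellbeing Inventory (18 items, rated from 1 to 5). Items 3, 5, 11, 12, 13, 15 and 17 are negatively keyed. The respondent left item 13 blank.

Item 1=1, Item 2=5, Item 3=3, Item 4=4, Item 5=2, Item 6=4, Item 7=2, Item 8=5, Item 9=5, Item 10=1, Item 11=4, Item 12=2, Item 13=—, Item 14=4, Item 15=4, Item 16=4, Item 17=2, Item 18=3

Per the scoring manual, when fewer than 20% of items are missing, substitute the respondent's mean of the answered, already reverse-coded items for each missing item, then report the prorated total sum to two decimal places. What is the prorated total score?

60.35

Reverse-coded (reversed = (1+5) − raw = 6 − raw):
  item 3: 6 − 3 = 3
  item 5: 6 − 2 = 4
  item 11: 6 − 4 = 2
  item 12: 6 − 2 = 4
  item 15: 6 − 4 = 2
  item 17: 6 − 2 = 4
Completed scored items (17 of 18): 1, 5, 3, 4, 4, 4, 2, 5, 5, 1, 2, 4, 4, 2, 4, 4, 3; sum = 57.
Person mean = 57 / 17 ≈ 3.3529
Prorated total = (57 / 17) × 18 = 60.35 (to 2 dp)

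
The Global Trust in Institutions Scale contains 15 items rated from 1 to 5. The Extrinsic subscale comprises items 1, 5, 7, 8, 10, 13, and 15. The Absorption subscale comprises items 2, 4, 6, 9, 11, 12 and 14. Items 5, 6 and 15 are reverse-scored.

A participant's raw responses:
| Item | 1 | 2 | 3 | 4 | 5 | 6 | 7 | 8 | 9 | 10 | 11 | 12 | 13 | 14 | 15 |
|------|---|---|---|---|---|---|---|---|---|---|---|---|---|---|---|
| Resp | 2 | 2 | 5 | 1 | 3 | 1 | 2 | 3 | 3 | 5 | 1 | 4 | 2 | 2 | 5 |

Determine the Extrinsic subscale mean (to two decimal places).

Extrinsic items: 1, 5, 7, 8, 10, 13, 15.
Of these, items 5 & 15 are reverse-scored; reverse-coded value = 6 − response.
  item 1: 2
  item 5: 6 − 3 = 3
  item 7: 2
  item 8: 3
  item 10: 5
  item 13: 2
  item 15: 6 − 5 = 1
Sum = 2 + 3 + 2 + 3 + 5 + 2 + 1 = 18
Mean = 18 / 7 = 2.57

2.57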